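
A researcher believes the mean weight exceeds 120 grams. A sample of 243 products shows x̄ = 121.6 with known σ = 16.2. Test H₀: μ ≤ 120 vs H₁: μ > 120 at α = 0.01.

z = 1.54. Critical value: 2.33. Fail to reject H₀.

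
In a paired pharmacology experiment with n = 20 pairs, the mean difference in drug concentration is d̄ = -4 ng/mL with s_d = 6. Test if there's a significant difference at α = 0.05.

t = d̄/(s_d/√n) = -4/(6/√20) = -2.981. df = 19, critical t = ±2.093. Reject H₀.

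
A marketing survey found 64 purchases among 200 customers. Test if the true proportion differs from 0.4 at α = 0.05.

p̂ = 0.32, p₀ = 0.4. z = (p̂ - p₀)/√(p₀(1-p₀)/n) = -2.309. Critical: ±1.96. Reject H₀.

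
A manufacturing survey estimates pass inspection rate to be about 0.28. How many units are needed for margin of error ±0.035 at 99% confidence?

n = z²p(1-p)/E² = 2.576²×0.28×0.72/0.035² = 1092.1 → n = 1093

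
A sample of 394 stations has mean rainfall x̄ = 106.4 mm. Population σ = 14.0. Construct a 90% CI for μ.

CI = x̄ ± z*(σ/√n) = 106.4 ± 1.645(14.0/√394) = 106.4 ± 1.16 = (105.24, 107.56)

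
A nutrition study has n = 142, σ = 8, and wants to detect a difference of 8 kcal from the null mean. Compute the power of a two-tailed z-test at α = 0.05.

SE = σ/√n = 8/√142 = 0.671. Non-centrality λ = d/SE = 8/0.671 = 11.916. Power ≈ Φ(λ - z_{α/2}) = Φ(11.916 - 1.96) = Φ(9.956) = 1.0.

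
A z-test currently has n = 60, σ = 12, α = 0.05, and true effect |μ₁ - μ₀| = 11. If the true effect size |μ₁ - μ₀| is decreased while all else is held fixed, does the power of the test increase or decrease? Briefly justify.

Power decreases: a smaller true effect decreases the non-centrality λ = |μ₁ - μ₀|/(σ/√n).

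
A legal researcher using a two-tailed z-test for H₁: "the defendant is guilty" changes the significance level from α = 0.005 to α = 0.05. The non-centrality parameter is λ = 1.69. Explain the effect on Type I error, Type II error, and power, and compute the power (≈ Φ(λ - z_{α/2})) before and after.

Increasing α from 0.005 to 0.05:
• Type I error rate increases (α is the Type I rate by definition).
• Critical value moves from z_{α/2} = 2.807 to 1.96, so power = Φ(λ - z_{α/2}) goes from Φ(1.69 - 2.807) = 0.132 to Φ(1.69 - 1.96) = 0.394.
• Type II error rate β = 1 - power therefore decreases (0.868 → 0.606).
Appropriate when false negatives are costly — here, acquitting a guilty person.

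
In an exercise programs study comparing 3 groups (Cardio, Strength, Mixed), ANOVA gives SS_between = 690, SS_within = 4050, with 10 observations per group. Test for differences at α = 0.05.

df_between = 2, df_within = 27. F = MS_between/MS_within = 345.0/150.0 = 2.3. F_crit ≈ 3.354. Fail to reject H₀.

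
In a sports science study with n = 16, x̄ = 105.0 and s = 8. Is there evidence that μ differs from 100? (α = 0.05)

t = (x̄ - μ₀)/(s/√n) = (105.0 - 100)/(8/√16) = 2.5. df = 15, critical t = ±2.131. Reject H₀.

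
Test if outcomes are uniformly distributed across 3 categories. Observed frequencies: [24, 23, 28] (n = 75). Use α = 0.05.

Expected = 25 each. χ² = Σ(O-E)²/E = 0.56. df = 2, critical value = 5.991. Fail to reject H₀.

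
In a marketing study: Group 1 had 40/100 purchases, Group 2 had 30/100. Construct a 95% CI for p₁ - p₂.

p̂₁ = 0.4, p̂₂ = 0.3. Difference = 0.1. CI = (-0.031, 0.231)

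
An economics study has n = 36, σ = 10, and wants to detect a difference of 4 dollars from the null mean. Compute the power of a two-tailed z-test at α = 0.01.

SE = σ/√n = 10/√36 = 1.667. Non-centrality λ = d/SE = 4/1.667 = 2.4. Power ≈ Φ(λ - z_{α/2}) = Φ(2.4 - 2.576) = Φ(-0.176) = 0.43.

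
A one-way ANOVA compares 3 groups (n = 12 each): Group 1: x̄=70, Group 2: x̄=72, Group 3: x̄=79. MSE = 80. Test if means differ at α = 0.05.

Grand mean = 73.67. SS_between = 536.0, MS_between = 268.0. F = 3.35, F_crit ≈ 3.285. Reject H₀.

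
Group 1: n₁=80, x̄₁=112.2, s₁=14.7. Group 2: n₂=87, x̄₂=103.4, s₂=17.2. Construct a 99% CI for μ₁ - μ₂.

Difference = 8.8. SE = √(14.7²/80 + 17.2²/87) = 2.47. CI = (2.44, 15.16)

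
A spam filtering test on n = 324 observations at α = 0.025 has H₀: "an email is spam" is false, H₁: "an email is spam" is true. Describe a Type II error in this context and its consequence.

Type II error: failing to reject H₀ when it is false — concluding that an email is spam is not supported when in fact it is. Consequence: a spam email lands in the inbox.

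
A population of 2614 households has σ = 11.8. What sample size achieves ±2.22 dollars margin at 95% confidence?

Without FPC: n₀ = (1.96×11.8/2.22)² = 108.535. With FPC: n = n₀N/(n₀+N-1) = 104.2 → n = 105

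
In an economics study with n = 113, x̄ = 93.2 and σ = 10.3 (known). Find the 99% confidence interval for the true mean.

CI = x̄ ± z*(σ/√n) = 93.2 ± 2.576(10.3/√113) = 93.2 ± 2.5 = (90.7, 95.7)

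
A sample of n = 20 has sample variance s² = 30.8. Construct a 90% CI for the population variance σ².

df = 19. χ²_{0.05} = 30.144, χ²_{0.95} = 10.117. CI for σ² = ((n-1)s²/χ²_{α/2}, (n-1)s²/χ²_{1-α/2}) = (19·30.8/30.144, 19·30.8/10.117) = (19.41, 57.84)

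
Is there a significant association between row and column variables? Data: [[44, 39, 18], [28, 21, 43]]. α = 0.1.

χ² = 18.823. df = 2, critical = 4.605. Reject H₀. Variables are dependent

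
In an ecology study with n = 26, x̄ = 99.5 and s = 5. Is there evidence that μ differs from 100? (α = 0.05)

t = (x̄ - μ₀)/(s/√n) = (99.5 - 100)/(5/√26) = -0.51. df = 25, critical t = ±2.06. Fail to reject H₀.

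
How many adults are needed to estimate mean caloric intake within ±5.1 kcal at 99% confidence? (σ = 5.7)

n = (z*σ/E)² = (2.576×5.7/5.1)² = 8.3 → n = 9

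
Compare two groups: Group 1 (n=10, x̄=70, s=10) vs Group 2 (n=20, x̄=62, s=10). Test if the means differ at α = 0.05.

Pooled sp = 10.0. t = 2.066, df = 28. Critical t = ±2.048. Reject H₀.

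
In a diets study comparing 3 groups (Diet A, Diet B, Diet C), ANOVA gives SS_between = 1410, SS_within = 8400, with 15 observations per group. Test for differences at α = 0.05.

df_between = 2, df_within = 42. F = MS_between/MS_within = 705.0/200.0 = 3.525. F_crit ≈ 3.22. Reject H₀. At least one mean differs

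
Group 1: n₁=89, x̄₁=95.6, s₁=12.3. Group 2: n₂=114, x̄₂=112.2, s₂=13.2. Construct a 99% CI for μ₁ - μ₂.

Difference = -16.6. SE = √(12.3²/89 + 13.2²/114) = 1.797. CI = (-21.23, -11.97)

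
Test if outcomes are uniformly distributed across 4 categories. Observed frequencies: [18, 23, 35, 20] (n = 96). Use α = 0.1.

Expected = 24 each. χ² = Σ(O-E)²/E = 7.25. df = 3, critical value = 6.251. Reject H₀.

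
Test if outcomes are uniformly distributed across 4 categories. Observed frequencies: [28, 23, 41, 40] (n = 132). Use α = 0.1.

Expected = 33 each. χ² = Σ(O-E)²/E = 7.212. df = 3, critical value = 6.251. Reject H₀.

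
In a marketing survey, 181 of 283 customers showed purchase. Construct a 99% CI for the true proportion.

p̂ = 0.64. CI = p̂ ± z*√(p̂(1-p̂)/n) = (0.566, 0.713)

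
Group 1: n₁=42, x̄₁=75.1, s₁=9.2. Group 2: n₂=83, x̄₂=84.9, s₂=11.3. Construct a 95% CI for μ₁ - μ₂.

Difference = -9.8. SE = √(9.2²/42 + 11.3²/83) = 1.885. CI = (-13.49, -6.11)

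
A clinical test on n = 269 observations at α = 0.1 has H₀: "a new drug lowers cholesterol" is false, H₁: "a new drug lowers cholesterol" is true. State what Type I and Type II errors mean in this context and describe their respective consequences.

Type I (false positive): concluding that a new drug lowers cholesterol when it is not — approving an ineffective drug — patients take a useless medication and may skip effective alternatives. Type II (false negative): failing to conclude that a new drug lowers cholesterol when it is — shelving an effective drug — patients miss out on a treatment that would have helped. Which is costlier depends on domain priorities and is a judgement call rather than a statistical fact.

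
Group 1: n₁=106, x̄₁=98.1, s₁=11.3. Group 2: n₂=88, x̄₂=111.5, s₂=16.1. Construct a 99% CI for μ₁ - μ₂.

Difference = -13.4. SE = √(11.3²/106 + 16.1²/88) = 2.037. CI = (-18.65, -8.15)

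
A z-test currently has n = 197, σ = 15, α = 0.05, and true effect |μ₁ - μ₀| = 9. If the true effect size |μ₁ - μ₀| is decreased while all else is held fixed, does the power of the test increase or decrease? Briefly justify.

Power decreases: a smaller true effect decreases the non-centrality λ = |μ₁ - μ₀|/(σ/√n).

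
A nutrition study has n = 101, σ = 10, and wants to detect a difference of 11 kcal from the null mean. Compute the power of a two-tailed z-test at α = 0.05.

SE = σ/√n = 10/√101 = 0.995. Non-centrality λ = d/SE = 11/0.995 = 11.055. Power ≈ Φ(λ - z_{α/2}) = Φ(11.055 - 1.96) = Φ(9.095) = 1.0.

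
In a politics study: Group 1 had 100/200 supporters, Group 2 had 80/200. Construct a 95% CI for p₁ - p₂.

p̂₁ = 0.5, p̂₂ = 0.4. Difference = 0.1. CI = (0.003, 0.197)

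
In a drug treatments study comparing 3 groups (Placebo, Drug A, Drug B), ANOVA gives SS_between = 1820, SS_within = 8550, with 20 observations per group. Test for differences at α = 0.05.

df_between = 2, df_within = 57. F = MS_between/MS_within = 910.0/150.0 = 6.067. F_crit ≈ 3.159. Reject H₀. At least one mean differs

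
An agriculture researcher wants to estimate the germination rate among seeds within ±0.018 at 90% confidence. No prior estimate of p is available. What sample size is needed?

Conservative approach: use p = 0.5 (maximizes p(1-p) = 0.25). n = z²(0.25)/E² = 1.645²×0.25/0.018² = 2088.0 → n = 2088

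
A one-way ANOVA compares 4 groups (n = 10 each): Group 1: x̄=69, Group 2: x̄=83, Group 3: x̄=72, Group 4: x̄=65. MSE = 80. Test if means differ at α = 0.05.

Grand mean = 72.25. SS_between = 1787.5, MS_between = 595.83. F = 7.448, F_crit ≈ 2.866. Reject H₀.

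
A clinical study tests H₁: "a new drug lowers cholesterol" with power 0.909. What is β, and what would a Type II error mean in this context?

β = 1 - power = 1 - 0.909 = 0.091. A Type II error is failing to reject H₀ when H₀ is false (false negative) — here, failing to conclude that a new drug lowers cholesterol when in fact it is true. Consequence: shelving an effective drug — patients miss out on a treatment that would have helped.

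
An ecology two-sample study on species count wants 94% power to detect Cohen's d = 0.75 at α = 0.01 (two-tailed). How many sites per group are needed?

z_{α/2} = 2.576, z_β = Φ⁻¹(0.94) = 1.555. For medium effect (d = 0.75): n per group = 2(z_{α/2} + z_β)²/d² = 2(2.576 + 1.555)²/0.75² = 60.7 → 61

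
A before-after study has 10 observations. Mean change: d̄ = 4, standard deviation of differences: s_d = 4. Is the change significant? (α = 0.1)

t = d̄/(s_d/√n) = 4/(4/√10) = 3.162. df = 9, critical t = ±1.833. Reject H₀.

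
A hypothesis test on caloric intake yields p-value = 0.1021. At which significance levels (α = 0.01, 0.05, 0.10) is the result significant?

p = 0.1021. Not significant at any of the given levels.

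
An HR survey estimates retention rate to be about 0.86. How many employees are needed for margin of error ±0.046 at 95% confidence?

n = z²p(1-p)/E² = 1.96²×0.86×0.14/0.046² = 218.6 → n = 219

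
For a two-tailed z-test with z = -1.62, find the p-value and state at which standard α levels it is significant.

p = 2·P(Z > |-1.62|) = 2·(1 - Φ(1.62)) ≈ 0.1052. Not significant at any standard level.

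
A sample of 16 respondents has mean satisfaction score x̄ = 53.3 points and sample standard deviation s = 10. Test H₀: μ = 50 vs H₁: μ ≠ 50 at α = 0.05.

t = (x̄ - μ₀)/(s/√n) = (53.3 - 50)/(10/√16) = 1.32. df = 15, critical t = ±2.131. Fail to reject H₀.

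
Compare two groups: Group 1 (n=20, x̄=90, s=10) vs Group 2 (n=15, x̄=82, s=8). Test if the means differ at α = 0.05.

Pooled sp = 9.2. t = 2.545, df = 33. Critical t = ±2.035. Reject H₀.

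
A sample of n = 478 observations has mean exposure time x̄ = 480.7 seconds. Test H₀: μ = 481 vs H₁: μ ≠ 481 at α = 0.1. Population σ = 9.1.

z = (x̄ - μ₀)/(σ/√n) = (480.7 - 481)/(9.1/√478) = -0.721. Critical value: ±1.645. Since |-0.721| ≤ 1.645, Fail to reject H₀.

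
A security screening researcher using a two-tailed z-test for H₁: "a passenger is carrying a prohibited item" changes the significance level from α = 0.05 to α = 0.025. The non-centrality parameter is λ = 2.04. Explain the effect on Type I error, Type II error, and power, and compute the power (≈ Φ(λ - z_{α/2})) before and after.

Decreasing α from 0.05 to 0.025:
• Type I error rate decreases (α is the Type I rate by definition).
• Critical value moves from z_{α/2} = 1.96 to 2.241, so power = Φ(λ - z_{α/2}) goes from Φ(2.04 - 1.96) = 0.532 to Φ(2.04 - 2.241) = 0.42.
• Type II error rate β = 1 - power therefore increases (0.468 → 0.58).
Appropriate when false positives are costly — here, detaining an innocent passenger — delay and inconvenience.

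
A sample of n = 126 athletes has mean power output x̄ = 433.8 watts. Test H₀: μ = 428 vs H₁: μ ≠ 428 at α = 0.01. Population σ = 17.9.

z = (x̄ - μ₀)/(σ/√n) = (433.8 - 428)/(17.9/√126) = 3.637. Critical value: ±2.576. Since |3.637| > 2.576, Reject H₀.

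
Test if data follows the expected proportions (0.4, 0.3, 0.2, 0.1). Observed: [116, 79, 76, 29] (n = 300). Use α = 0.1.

Expected: [120.0, 90.0, 60.0, 30.0]. χ² = 5.778. df = 3, critical = 6.251. Fail to reject H₀.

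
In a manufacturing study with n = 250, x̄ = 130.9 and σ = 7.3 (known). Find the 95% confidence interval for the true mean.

CI = x̄ ± z*(σ/√n) = 130.9 ± 1.96(7.3/√250) = 130.9 ± 0.9 = (130.0, 131.8)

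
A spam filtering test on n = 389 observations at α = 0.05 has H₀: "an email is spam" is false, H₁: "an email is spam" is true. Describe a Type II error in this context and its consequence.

Type II error: failing to reject H₀ when it is false — concluding that an email is spam is not supported when in fact it is. Consequence: a spam email lands in the inbox.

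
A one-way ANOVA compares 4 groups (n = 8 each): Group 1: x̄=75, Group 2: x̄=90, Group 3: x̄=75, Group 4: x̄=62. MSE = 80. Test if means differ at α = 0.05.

Grand mean = 75.5. SS_between = 3144.0, MS_between = 1048.0. F = 13.1, F_crit ≈ 2.947. Reject H₀.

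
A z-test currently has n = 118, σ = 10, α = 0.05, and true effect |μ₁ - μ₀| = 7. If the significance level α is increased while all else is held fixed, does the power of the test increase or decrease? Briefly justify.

Power increases: a larger α lowers the critical value, so more of the H₁ sampling distribution falls in the rejection region.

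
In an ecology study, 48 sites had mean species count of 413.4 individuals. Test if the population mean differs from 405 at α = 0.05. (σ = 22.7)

z = (x̄ - μ₀)/(σ/√n) = (413.4 - 405)/(22.7/√48) = 2.564. Critical value: ±1.96. Since |2.564| > 1.96, Reject H₀.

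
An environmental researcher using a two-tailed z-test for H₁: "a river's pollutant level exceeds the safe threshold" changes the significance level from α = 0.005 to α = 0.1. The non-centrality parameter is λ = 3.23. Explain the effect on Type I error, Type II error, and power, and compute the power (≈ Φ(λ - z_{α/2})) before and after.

Increasing α from 0.005 to 0.1:
• Type I error rate increases (α is the Type I rate by definition).
• Critical value moves from z_{α/2} = 2.807 to 1.645, so power = Φ(λ - z_{α/2}) goes from Φ(3.23 - 2.807) = 0.664 to Φ(3.23 - 1.645) = 0.944.
• Type II error rate β = 1 - power therefore decreases (0.336 → 0.056).
Appropriate when false negatives are costly — here, allowing unsafe pollution to continue.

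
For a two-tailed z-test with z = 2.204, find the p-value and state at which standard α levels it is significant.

p = 2·P(Z > |2.204|) = 2·(1 - Φ(2.204)) ≈ 0.0275. Significant at α = 0.1; Significant at α = 0.05.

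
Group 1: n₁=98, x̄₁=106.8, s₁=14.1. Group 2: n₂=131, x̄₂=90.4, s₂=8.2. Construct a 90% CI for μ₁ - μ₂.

Difference = 16.4. SE = √(14.1²/98 + 8.2²/131) = 1.594. CI = (13.78, 19.02)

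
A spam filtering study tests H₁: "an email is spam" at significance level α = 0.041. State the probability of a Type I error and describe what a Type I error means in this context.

P(Type I error) = α = 0.041. A Type I error is rejecting H₀ when H₀ is actually true (false positive) — here, concluding that an email is spam when in fact this is not the case. Consequence: a legitimate email is sent to the spam folder and the user misses it.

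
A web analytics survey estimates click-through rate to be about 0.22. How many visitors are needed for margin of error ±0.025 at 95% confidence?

n = z²p(1-p)/E² = 1.96²×0.22×0.78/0.025² = 1054.7 → n = 1055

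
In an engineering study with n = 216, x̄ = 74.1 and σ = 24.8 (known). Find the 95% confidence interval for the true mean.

CI = x̄ ± z*(σ/√n) = 74.1 ± 1.96(24.8/√216) = 74.1 ± 3.31 = (70.79, 77.41)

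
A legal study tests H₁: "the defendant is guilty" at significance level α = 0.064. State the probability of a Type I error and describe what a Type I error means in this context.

P(Type I error) = α = 0.064. A Type I error is rejecting H₀ when H₀ is actually true (false positive) — here, concluding that the defendant is guilty when in fact this is not the case. Consequence: convicting an innocent person.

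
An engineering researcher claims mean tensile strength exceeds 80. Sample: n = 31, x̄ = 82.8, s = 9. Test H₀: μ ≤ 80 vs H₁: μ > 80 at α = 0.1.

t = (82.8 - 80)/(9/√31) = 1.732, df = 30. Critical t = 1.31. Reject H₀.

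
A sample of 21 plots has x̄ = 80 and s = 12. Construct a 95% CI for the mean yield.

CI = x̄ ± t*(s/√n) = 80 ± 2.086(12/√21) = (74.54, 85.46)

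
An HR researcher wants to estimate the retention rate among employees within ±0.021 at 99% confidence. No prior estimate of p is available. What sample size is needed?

Conservative approach: use p = 0.5 (maximizes p(1-p) = 0.25). n = z²(0.25)/E² = 2.576²×0.25/0.021² = 3761.8 → n = 3762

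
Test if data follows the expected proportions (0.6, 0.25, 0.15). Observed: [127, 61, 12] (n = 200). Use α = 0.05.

Expected: [120.0, 50.0, 30.0]. χ² = 13.628. df = 2, critical = 5.991. Reject H₀.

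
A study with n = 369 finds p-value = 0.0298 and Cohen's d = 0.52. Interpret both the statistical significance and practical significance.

Statistically significant (p = 0.0298 < 0.05). Cohen's d = 0.52 indicates a medium effect size. Both statistical and practical significance should be considered.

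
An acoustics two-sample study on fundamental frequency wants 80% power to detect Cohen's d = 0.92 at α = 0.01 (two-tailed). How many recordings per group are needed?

z_{α/2} = 2.576, z_β = Φ⁻¹(0.8) = 0.842. For large effect (d = 0.92): n per group = 2(z_{α/2} + z_β)²/d² = 2(2.576 + 0.842)²/0.92² = 27.6 → 28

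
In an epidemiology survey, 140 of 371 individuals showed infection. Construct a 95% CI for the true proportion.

p̂ = 0.377. CI = p̂ ± z*√(p̂(1-p̂)/n) = (0.328, 0.427)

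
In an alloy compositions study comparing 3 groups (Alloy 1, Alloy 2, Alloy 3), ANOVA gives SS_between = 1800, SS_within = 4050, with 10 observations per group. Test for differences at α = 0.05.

df_between = 2, df_within = 27. F = MS_between/MS_within = 900.0/150.0 = 6.0. F_crit ≈ 3.354. Reject H₀. At least one mean differs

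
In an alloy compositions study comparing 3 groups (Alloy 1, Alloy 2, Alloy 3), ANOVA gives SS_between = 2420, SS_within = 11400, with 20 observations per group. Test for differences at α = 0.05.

df_between = 2, df_within = 57. F = MS_between/MS_within = 1210.0/200.0 = 6.05. F_crit ≈ 3.159. Reject H₀. At least one mean differs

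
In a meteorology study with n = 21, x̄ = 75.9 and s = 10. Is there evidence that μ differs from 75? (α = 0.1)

t = (x̄ - μ₀)/(s/√n) = (75.9 - 75)/(10/√21) = 0.412. df = 20, critical t = ±1.725. Fail to reject H₀.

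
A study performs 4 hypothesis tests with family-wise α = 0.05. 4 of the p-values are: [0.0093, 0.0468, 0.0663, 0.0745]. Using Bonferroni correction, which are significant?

Bonferroni α = 0.05/4 = 0.0125. Significant p-values: [0.0093]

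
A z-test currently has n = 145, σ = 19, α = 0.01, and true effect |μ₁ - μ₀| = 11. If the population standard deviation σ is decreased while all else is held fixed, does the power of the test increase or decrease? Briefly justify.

Power increases: a smaller σ shrinks the standard error σ/√n, moving the sampling distribution under H₁ further from the critical value.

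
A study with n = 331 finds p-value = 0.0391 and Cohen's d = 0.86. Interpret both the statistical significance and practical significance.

Statistically significant (p = 0.0391 < 0.05). Cohen's d = 0.86 indicates a large effect size. Both statistical and practical significance should be considered.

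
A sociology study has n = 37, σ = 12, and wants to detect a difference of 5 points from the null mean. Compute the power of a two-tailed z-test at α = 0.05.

SE = σ/√n = 12/√37 = 1.973. Non-centrality λ = d/SE = 5/1.973 = 2.534. Power ≈ Φ(λ - z_{α/2}) = Φ(2.534 - 1.96) = Φ(0.574) = 0.717.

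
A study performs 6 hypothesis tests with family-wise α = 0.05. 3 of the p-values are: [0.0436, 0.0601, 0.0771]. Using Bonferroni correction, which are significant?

Bonferroni α = 0.05/6 = 0.00833. None of the given p-values are significant.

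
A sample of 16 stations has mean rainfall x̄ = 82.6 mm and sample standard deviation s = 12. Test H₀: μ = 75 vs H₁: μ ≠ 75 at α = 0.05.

t = (x̄ - μ₀)/(s/√n) = (82.6 - 75)/(12/√16) = 2.533. df = 15, critical t = ±2.131. Reject H₀.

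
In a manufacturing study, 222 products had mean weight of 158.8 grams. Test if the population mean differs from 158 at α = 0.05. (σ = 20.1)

z = (x̄ - μ₀)/(σ/√n) = (158.8 - 158)/(20.1/√222) = 0.593. Critical value: ±1.96. Since |0.593| ≤ 1.96, Fail to reject H₀.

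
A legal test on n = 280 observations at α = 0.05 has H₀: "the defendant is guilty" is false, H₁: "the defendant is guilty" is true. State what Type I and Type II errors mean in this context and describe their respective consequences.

Type I (false positive): concluding that the defendant is guilty when it is not — convicting an innocent person. Type II (false negative): failing to conclude that the defendant is guilty when it is — acquitting a guilty person. Which is costlier depends on domain priorities and is a judgement call rather than a statistical fact.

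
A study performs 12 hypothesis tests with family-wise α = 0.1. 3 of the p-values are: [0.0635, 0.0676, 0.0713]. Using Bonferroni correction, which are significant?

Bonferroni α = 0.1/12 = 0.00833. None of the given p-values are significant.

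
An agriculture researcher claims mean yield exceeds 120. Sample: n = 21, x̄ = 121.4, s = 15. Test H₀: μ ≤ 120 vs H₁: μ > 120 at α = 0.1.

t = (121.4 - 120)/(15/√21) = 0.428, df = 20. Critical t = 1.325. Fail to reject H₀.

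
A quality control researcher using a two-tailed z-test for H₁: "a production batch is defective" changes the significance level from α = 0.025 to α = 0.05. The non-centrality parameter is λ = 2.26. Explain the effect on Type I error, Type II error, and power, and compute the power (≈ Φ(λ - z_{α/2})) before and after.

Increasing α from 0.025 to 0.05:
• Type I error rate increases (α is the Type I rate by definition).
• Critical value moves from z_{α/2} = 2.241 to 1.96, so power = Φ(λ - z_{α/2}) goes from Φ(2.26 - 2.241) = 0.508 to Φ(2.26 - 1.96) = 0.618.
• Type II error rate β = 1 - power therefore decreases (0.492 → 0.382).
Appropriate when false negatives are costly — here, shipping a defective batch — faulty products reach customers.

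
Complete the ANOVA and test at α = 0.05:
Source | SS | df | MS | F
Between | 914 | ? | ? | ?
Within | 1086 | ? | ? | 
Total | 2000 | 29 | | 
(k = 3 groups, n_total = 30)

df_between = 2, df_within = 27. MS_between = 457.0, MS_within = 40.22. F = 11.362, F_crit ≈ 3.354. Reject H₀.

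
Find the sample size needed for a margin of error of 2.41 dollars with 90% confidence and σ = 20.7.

n = (z*σ/E)² = (1.645×20.7/2.41)² = 199.6 → n = 200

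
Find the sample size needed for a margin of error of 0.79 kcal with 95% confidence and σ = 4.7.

n = (z*σ/E)² = (1.96×4.7/0.79)² = 136.0 → n = 136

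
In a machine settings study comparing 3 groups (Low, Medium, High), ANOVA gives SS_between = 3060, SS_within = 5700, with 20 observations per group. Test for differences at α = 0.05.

df_between = 2, df_within = 57. F = MS_between/MS_within = 1530.0/100.0 = 15.3. F_crit ≈ 3.159. Reject H₀. At least one mean differs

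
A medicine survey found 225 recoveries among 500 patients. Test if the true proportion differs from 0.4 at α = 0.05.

p̂ = 0.45, p₀ = 0.4. z = (p̂ - p₀)/√(p₀(1-p₀)/n) = 2.282. Critical: ±1.96. Reject H₀.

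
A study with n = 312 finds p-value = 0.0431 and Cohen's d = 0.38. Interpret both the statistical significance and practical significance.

Statistically significant (p = 0.0431 < 0.05). Cohen's d = 0.38 indicates a small effect size. Both statistical and practical significance should be considered.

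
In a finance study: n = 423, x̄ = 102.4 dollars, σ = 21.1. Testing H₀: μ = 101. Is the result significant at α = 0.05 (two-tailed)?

z = (102.4 - 101)/(21.1/√423) = 1.365. Since |z| ≤ 1.96, not significant at α = 0.05.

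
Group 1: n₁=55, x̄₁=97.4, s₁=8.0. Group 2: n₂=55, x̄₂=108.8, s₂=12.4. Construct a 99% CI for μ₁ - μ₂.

Difference = -11.4. SE = √(8.0²/55 + 12.4²/55) = 1.99. CI = (-16.53, -6.27)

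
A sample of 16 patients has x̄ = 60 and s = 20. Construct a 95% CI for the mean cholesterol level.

CI = x̄ ± t*(s/√n) = 60 ± 2.131(20/√16) = (49.34, 70.66)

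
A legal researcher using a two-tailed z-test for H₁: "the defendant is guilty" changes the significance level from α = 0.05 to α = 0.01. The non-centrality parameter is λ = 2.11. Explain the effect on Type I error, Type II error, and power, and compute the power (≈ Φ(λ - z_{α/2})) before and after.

Decreasing α from 0.05 to 0.01:
• Type I error rate decreases (α is the Type I rate by definition).
• Critical value moves from z_{α/2} = 1.96 to 2.576, so power = Φ(λ - z_{α/2}) goes from Φ(2.11 - 1.96) = 0.56 to Φ(2.11 - 2.576) = 0.321.
• Type II error rate β = 1 - power therefore increases (0.44 → 0.679).
Appropriate when false positives are costly — here, convicting an innocent person.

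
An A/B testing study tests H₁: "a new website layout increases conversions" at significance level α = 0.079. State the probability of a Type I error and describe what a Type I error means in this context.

P(Type I error) = α = 0.079. A Type I error is rejecting H₀ when H₀ is actually true (false positive) — here, concluding that a new website layout increases conversions when in fact this is not the case. Consequence: rolling out a layout that doesn't actually help — wasted engineering effort.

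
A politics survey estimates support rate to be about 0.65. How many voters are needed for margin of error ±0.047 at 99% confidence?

n = z²p(1-p)/E² = 2.576²×0.65×0.35/0.047² = 683.4 → n = 684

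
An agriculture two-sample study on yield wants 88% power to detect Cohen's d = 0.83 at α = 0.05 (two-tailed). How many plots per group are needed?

z_{α/2} = 1.96, z_β = Φ⁻¹(0.88) = 1.175. For large effect (d = 0.83): n per group = 2(z_{α/2} + z_β)²/d² = 2(1.96 + 1.175)²/0.83² = 28.5 → 29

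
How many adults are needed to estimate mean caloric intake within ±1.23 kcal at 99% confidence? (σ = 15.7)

n = (z*σ/E)² = (2.576×15.7/1.23)² = 1081.1 → n = 1082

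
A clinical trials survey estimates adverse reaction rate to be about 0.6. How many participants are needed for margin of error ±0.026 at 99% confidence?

n = z²p(1-p)/E² = 2.576²×0.6×0.4/0.026² = 2355.9 → n = 2356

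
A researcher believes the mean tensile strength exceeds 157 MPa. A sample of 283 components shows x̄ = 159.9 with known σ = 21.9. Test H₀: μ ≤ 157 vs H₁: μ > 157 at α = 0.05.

z = 2.228. Critical value: 1.645. Reject H₀.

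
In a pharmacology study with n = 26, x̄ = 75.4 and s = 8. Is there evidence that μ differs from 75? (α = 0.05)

t = (x̄ - μ₀)/(s/√n) = (75.4 - 75)/(8/√26) = 0.255. df = 25, critical t = ±2.06. Fail to reject H₀.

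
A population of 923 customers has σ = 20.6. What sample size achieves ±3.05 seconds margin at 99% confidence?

Without FPC: n₀ = (2.576×20.6/3.05)² = 302.71. With FPC: n = n₀N/(n₀+N-1) = 228.1 → n = 229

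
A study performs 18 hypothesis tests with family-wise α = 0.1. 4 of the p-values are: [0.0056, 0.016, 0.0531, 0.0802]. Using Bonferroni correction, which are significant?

Bonferroni α = 0.1/18 = 0.00556. None of the given p-values are significant.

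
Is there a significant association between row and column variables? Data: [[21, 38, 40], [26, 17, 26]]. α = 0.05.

χ² = 6.366. df = 2, critical = 5.991. Reject H₀. Variables are dependent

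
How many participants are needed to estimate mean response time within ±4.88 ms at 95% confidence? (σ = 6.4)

n = (z*σ/E)² = (1.96×6.4/4.88)² = 6.6 → n = 7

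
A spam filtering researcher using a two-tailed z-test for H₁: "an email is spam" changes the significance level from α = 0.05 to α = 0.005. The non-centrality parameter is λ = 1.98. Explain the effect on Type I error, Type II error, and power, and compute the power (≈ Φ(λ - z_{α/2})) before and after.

Decreasing α from 0.05 to 0.005:
• Type I error rate decreases (α is the Type I rate by definition).
• Critical value moves from z_{α/2} = 1.96 to 2.807, so power = Φ(λ - z_{α/2}) goes from Φ(1.98 - 1.96) = 0.508 to Φ(1.98 - 2.807) = 0.204.
• Type II error rate β = 1 - power therefore increases (0.492 → 0.796).
Appropriate when false positives are costly — here, a legitimate email is sent to the spam folder and the user misses it.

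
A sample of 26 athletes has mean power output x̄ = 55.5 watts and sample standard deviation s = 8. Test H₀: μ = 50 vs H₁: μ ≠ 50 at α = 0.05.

t = (x̄ - μ₀)/(s/√n) = (55.5 - 50)/(8/√26) = 3.506. df = 25, critical t = ±2.06. Reject H₀.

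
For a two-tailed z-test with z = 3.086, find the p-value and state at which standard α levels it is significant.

p = 2·P(Z > |3.086|) = 2·(1 - Φ(3.086)) ≈ 0.002. Significant at α = 0.1; Significant at α = 0.05; Significant at α = 0.01.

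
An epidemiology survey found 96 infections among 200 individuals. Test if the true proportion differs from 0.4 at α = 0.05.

p̂ = 0.48, p₀ = 0.4. z = (p̂ - p₀)/√(p₀(1-p₀)/n) = 2.309. Critical: ±1.96. Reject H₀.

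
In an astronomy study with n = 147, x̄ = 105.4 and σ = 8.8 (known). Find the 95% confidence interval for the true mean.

CI = x̄ ± z*(σ/√n) = 105.4 ± 1.96(8.8/√147) = 105.4 ± 1.42 = (103.98, 106.82)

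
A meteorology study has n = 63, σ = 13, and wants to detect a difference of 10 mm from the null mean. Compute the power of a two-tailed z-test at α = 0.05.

SE = σ/√n = 13/√63 = 1.638. Non-centrality λ = d/SE = 10/1.638 = 6.106. Power ≈ Φ(λ - z_{α/2}) = Φ(6.106 - 1.96) = Φ(4.146) = 1.0.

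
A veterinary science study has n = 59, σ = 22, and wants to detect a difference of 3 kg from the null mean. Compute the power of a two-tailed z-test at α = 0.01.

SE = σ/√n = 22/√59 = 2.864. Non-centrality λ = d/SE = 3/2.864 = 1.047. Power ≈ Φ(λ - z_{α/2}) = Φ(1.047 - 2.576) = Φ(-1.529) = 0.063.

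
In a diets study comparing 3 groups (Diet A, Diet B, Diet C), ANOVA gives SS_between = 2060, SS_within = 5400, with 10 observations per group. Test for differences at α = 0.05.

df_between = 2, df_within = 27. F = MS_between/MS_within = 1030.0/200.0 = 5.15. F_crit ≈ 3.354. Reject H₀. At least one mean differs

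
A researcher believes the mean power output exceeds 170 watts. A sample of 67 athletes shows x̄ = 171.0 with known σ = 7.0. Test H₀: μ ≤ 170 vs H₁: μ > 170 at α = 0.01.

z = 1.169. Critical value: 2.33. Fail to reject H₀.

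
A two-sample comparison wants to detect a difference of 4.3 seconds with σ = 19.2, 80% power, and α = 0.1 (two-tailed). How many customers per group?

n per group = 2(z_α/2 + z_β)²σ²/d² = 2×(1.645 + 0.84)²×19.2²/4.3² = 246.2 → n = 247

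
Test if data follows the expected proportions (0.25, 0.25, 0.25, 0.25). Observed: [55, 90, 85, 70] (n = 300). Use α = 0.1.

Expected: [75.0, 75.0, 75.0, 75.0]. χ² = 10.0. df = 3, critical = 6.251. Reject H₀.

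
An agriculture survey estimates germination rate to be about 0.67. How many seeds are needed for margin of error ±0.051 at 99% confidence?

n = z²p(1-p)/E² = 2.576²×0.67×0.33/0.051² = 564.1 → n = 565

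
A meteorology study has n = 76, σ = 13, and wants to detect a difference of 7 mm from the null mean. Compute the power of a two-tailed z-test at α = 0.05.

SE = σ/√n = 13/√76 = 1.491. Non-centrality λ = d/SE = 7/1.491 = 4.694. Power ≈ Φ(λ - z_{α/2}) = Φ(4.694 - 1.96) = Φ(2.734) = 0.997.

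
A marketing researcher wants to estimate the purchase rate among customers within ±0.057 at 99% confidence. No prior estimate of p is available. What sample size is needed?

Conservative approach: use p = 0.5 (maximizes p(1-p) = 0.25). n = z²(0.25)/E² = 2.576²×0.25/0.057² = 510.6 → n = 511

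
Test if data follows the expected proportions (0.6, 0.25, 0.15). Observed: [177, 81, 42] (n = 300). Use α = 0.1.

Expected: [180.0, 75.0, 45.0]. χ² = 0.73. df = 2, critical = 4.605. Fail to reject H₀.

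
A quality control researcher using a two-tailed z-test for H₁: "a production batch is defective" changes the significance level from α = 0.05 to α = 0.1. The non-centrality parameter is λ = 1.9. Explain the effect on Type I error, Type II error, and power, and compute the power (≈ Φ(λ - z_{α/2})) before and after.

Increasing α from 0.05 to 0.1:
• Type I error rate increases (α is the Type I rate by definition).
• Critical value moves from z_{α/2} = 1.96 to 1.645, so power = Φ(λ - z_{α/2}) goes from Φ(1.9 - 1.96) = 0.476 to Φ(1.9 - 1.645) = 0.601.
• Type II error rate β = 1 - power therefore decreases (0.524 → 0.399).
Appropriate when false negatives are costly — here, shipping a defective batch — faulty products reach customers.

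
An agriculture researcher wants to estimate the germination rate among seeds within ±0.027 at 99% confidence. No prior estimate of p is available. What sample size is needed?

Conservative approach: use p = 0.5 (maximizes p(1-p) = 0.25). n = z²(0.25)/E² = 2.576²×0.25/0.027² = 2275.6 → n = 2276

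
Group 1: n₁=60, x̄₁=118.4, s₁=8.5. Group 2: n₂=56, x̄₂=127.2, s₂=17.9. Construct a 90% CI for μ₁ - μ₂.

Difference = -8.8. SE = √(8.5²/60 + 17.9²/56) = 2.632. CI = (-13.13, -4.47)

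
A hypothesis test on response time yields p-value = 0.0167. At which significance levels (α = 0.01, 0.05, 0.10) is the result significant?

p = 0.0167. Significant at: α = 0.05, 0.1.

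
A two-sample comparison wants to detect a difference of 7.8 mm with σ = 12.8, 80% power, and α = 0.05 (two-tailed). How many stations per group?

n per group = 2(z_α/2 + z_β)²σ²/d² = 2×(1.96 + 0.84)²×12.8²/7.8² = 42.2 → n = 43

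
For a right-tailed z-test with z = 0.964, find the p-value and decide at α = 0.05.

p = P(Z > 0.964) = 1 - Φ(0.964) ≈ 0.1675. Since p ≥ 0.05, fail to reject H₀ (not significant) at α = 0.05.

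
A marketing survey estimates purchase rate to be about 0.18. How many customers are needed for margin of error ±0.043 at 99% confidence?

n = z²p(1-p)/E² = 2.576²×0.18×0.82/0.043² = 529.7 → n = 530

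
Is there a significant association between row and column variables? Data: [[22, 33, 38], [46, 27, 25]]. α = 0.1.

χ² = 11.63. df = 2, critical = 4.605. Reject H₀. Variables are dependent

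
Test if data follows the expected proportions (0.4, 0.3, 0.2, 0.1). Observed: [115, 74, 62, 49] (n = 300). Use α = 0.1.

Expected: [120.0, 90.0, 60.0, 30.0]. χ² = 15.153. df = 3, critical = 6.251. Reject H₀.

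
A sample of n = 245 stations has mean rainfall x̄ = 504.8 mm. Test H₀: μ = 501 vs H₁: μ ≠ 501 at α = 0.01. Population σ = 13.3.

z = (x̄ - μ₀)/(σ/√n) = (504.8 - 501)/(13.3/√245) = 4.472. Critical value: ±2.576. Since |4.472| > 2.576, Reject H₀.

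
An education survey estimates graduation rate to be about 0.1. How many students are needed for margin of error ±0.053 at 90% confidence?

n = z²p(1-p)/E² = 1.645²×0.1×0.9/0.053² = 86.7 → n = 87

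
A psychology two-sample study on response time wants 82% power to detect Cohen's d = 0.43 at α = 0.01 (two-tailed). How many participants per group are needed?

z_{α/2} = 2.576, z_β = Φ⁻¹(0.82) = 0.915. For small effect (d = 0.43): n per group = 2(z_{α/2} + z_β)²/d² = 2(2.576 + 0.915)²/0.43² = 131.8 → 132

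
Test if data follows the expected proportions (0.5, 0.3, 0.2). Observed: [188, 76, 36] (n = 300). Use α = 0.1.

Expected: [150.0, 90.0, 60.0]. χ² = 21.404. df = 2, critical = 4.605. Reject H₀.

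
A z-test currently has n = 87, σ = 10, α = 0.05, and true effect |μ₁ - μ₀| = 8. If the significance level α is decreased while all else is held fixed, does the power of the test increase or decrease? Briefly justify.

Power decreases: a smaller α raises the critical value, so less of the H₁ sampling distribution falls in the rejection region.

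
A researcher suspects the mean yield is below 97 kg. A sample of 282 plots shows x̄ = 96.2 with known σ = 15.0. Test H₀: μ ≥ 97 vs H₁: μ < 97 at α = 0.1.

z = -0.896. Critical value: -1.28. Fail to reject H₀.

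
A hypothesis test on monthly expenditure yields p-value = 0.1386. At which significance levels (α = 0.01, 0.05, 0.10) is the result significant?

p = 0.1386. Not significant at any of the given levels.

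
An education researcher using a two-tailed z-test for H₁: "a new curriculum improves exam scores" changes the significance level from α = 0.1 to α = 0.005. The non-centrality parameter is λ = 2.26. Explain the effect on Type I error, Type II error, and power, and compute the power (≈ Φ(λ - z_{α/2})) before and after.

Decreasing α from 0.1 to 0.005:
• Type I error rate decreases (α is the Type I rate by definition).
• Critical value moves from z_{α/2} = 1.645 to 2.807, so power = Φ(λ - z_{α/2}) goes from Φ(2.26 - 1.645) = 0.731 to Φ(2.26 - 2.807) = 0.292.
• Type II error rate β = 1 - power therefore increases (0.269 → 0.708).
Appropriate when false positives are costly — here, adopting a curriculum that gives no real benefit — disruption for nothing.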